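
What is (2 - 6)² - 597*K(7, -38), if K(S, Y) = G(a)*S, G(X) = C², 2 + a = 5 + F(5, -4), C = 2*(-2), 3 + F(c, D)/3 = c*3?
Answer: -66848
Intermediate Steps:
F(c, D) = -9 + 9*c (F(c, D) = -9 + 3*(c*3) = -9 + 3*(3*c) = -9 + 9*c)
C = -4
a = 39 (a = -2 + (5 + (-9 + 9*5)) = -2 + (5 + (-9 + 45)) = -2 + (5 + 36) = -2 + 41 = 39)
G(X) = 16 (G(X) = (-4)² = 16)
K(S, Y) = 16*S
(2 - 6)² - 597*K(7, -38) = (2 - 6)² - 9552*7 = (-4)² - 597*112 = 16 - 66864 = -66848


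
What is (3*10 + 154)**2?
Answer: 33856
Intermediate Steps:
(3*10 + 154)**2 = (30 + 154)**2 = 184**2 = 33856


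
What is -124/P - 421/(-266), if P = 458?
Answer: 79917/60914 ≈ 1.3120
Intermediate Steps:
-124/P - 421/(-266) = -124/458 - 421/(-266) = -124*1/458 - 421*(-1/266) = -62/229 + 421/266 = 79917/60914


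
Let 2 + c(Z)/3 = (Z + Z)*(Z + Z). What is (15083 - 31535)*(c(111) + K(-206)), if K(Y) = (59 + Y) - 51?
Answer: -2429104896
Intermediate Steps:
c(Z) = -6 + 12*Z**2 (c(Z) = -6 + 3*((Z + Z)*(Z + Z)) = -6 + 3*((2*Z)*(2*Z)) = -6 + 3*(4*Z**2) = -6 + 12*Z**2)
K(Y) = 8 + Y
(15083 - 31535)*(c(111) + K(-206)) = (15083 - 31535)*((-6 + 12*111**2) + (8 - 206)) = -16452*((-6 + 12*12321) - 198) = -16452*((-6 + 147852) - 198) = -16452*(147846 - 198) = -16452*147648 = -2429104896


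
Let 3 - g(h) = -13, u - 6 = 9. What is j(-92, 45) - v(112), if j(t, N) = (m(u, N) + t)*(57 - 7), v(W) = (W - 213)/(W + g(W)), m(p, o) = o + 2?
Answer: -287899/128 ≈ -2249.2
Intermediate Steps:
u = 15 (u = 6 + 9 = 15)
g(h) = 16 (g(h) = 3 - 1*(-13) = 3 + 13 = 16)
m(p, o) = 2 + o
v(W) = (-213 + W)/(16 + W) (v(W) = (W - 213)/(W + 16) = (-213 + W)/(16 + W))
j(t, N) = 100 + 50*N + 50*t (j(t, N) = ((2 + N) + t)*(57 - 7) = (2 + N + t)*50 = 100 + 50*N + 50*t)
j(-92, 45) - v(112) = (100 + 50*45 + 50*(-92)) - (-213 + 112)/(16 + 112) = (100 + 2250 - 4600) - (-101)/128 = -2250 - (-101)/128 = -2250 - 1*(-101/128) = -2250 + 101/128 = -287899/128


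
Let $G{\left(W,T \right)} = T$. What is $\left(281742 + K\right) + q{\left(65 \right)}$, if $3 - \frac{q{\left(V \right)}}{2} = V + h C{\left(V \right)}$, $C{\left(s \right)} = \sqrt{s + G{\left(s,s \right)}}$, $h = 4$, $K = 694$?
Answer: $282312 - 8 \sqrt{130} \approx 2.8222 \cdot 10^{5}$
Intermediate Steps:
$C{\left(s \right)} = \sqrt{2} \sqrt{s}$ ($C{\left(s \right)} = \sqrt{s + s} = \sqrt{2 s} = \sqrt{2} \sqrt{s}$)
$q{\left(V \right)} = 6 - 2 V - 8 \sqrt{2} \sqrt{V}$ ($q{\left(V \right)} = 6 - 2 \left(V + 4 \sqrt{2} \sqrt{V}\right) = 6 - \left(2 V + 8 \sqrt{2} \sqrt{V}\right) = 6 - 2 V - 8 \sqrt{2} \sqrt{V}$)
$\left(281742 + K\right) + q{\left(65 \right)} = \left(281742 + 694\right) - \left(124 + 8 \sqrt{2} \sqrt{65}\right) = 282436 - \left(124 + 8 \sqrt{130}\right) = 282312 - 8 \sqrt{130}$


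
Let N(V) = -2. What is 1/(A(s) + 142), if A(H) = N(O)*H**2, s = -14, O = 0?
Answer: -1/250 ≈ -0.0040000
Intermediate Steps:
A(H) = -2*H**2
1/(A(s) + 142) = 1/(-2*(-14)**2 + 142) = 1/(-2*196 + 142) = 1/(-392 + 142) = 1/(-250) = -1/250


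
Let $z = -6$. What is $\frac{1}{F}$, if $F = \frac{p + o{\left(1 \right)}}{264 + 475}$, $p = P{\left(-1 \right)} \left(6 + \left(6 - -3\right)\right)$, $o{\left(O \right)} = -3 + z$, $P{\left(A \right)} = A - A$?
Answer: $- \frac{739}{9} \approx -82.111$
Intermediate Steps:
$P{\left(A \right)} = 0$
$o{\left(O \right)} = -9$ ($o{\left(O \right)} = -3 - 6 = -9$)
$p = 0$ ($p = 0 \left(6 + \left(6 - -3\right)\right) = 0 \left(6 + \left(6 + 3\right)\right) = 0 \left(6 + 9\right) = 0 \cdot 15 = 0$)
$F = - \frac{9}{739}$ ($F = \frac{0 - 9}{264 + 475} = - \frac{9}{739} \approx -0.012179$)
$\frac{1}{F} = \frac{1}{- \frac{9}{739}} = - \frac{739}{9}$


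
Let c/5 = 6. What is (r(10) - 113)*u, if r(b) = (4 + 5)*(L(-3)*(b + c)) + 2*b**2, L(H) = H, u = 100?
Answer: -99300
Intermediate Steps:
c = 30 (c = 5*6 = 30)
r(b) = -810 - 27*b + 2*b**2 (r(b) = (4 + 5)*(-3*(b + 30)) + 2*b**2 = 9*(-3*(30 + b)) + 2*b**2 = 9*(-90 - 3*b) + 2*b**2 = (-810 - 27*b) + 2*b**2 = -810 - 27*b + 2*b**2)
(r(10) - 113)*u = ((-810 - 27*10 + 2*10**2) - 113)*100 = ((-810 - 270 + 2*100) - 113)*100 = ((-810 - 270 + 200) - 113)*100 = (-880 - 113)*100 = -993*100 = -99300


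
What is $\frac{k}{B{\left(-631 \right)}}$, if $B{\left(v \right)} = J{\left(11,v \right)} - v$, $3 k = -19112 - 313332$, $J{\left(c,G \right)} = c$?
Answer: $- \frac{166222}{963} \approx -172.61$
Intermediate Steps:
$k = - \frac{332444}{3}$ ($k = \frac{-19112 - 313332}{3} = \frac{1}{3} \left(-332444\right) = - \frac{332444}{3} \approx -1.1081 \cdot 10^{5}$)
$B{\left(v \right)} = 11 - v$
$\frac{k}{B{\left(-631 \right)}} = - \frac{332444}{3 \left(11 - -631\right)} = - \frac{332444}{3 \left(11 + 631\right)} = - \frac{332444}{3 \cdot 642} = \left(- \frac{332444}{3}\right) \frac{1}{642} = - \frac{166222}{963}$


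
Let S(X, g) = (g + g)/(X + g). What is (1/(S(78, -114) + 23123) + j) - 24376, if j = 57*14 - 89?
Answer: -1642205793/69388 ≈ -23667.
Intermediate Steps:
S(X, g) = 2*g/(X + g) (S(X, g) = (2*g)/(X + g) = 2*g/(X + g))
j = 709 (j = 798 - 89 = 709)
(1/(S(78, -114) + 23123) + j) - 24376 = (1/(2*(-114)/(78 - 114) + 23123) + 709) - 24376 = (1/(2*(-114)/(-36) + 23123) + 709) - 24376 = (1/(2*(-114)*(-1/36) + 23123) + 709) - 24376 = (1/(19/3 + 23123) + 709) - 24376 = (1/(69388/3) + 709) - 24376 = (3/69388 + 709) - 24376 = 49196095/69388 - 24376 = -1642205793/69388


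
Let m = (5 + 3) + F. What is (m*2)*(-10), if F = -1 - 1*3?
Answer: -80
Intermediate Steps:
F = -4 (F = -1 - 3 = -4)
m = 4 (m = (5 + 3) - 4 = 8 - 4 = 4)
(m*2)*(-10) = (4*2)*(-10) = 8*(-10) = -80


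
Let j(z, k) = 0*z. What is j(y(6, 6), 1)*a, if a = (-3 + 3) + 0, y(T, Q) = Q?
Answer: 0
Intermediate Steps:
j(z, k) = 0
a = 0 (a = 0 + 0 = 0)
j(y(6, 6), 1)*a = 0*0 = 0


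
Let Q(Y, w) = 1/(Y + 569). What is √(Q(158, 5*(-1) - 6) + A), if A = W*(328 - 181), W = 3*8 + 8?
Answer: √2486201143/727 ≈ 68.586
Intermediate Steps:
W = 32 (W = 24 + 8 = 32)
A = 4704 (A = 32*(328 - 181) = 32*147 = 4704)
Q(Y, w) = 1/(569 + Y)
√(Q(158, 5*(-1) - 6) + A) = √(1/(569 + 158) + 4704) = √(1/727 + 4704) = √(3419809/727) = √2486201143/727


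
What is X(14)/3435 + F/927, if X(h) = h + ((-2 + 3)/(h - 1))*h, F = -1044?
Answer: -5159792/4599465 ≈ -1.1218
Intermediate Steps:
X(h) = h + h/(-1 + h) (X(h) = h + (1/(-1 + h))*h = h + h/(-1 + h))
X(14)/3435 + F/927 = (14²/(-1 + 14))/3435 - 1044/927 = (196/13)*(1/3435) - 1044*1/927 = (196*(1/13))*(1/3435) - 116/103 = (196/13)*(1/3435) - 116/103 = 196/44655 - 116/103 = -5159792/4599465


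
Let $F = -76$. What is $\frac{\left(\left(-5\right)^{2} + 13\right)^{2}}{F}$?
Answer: $-19$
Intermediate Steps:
$\frac{\left(\left(-5\right)^{2} + 13\right)^{2}}{F} = \frac{\left(\left(-5\right)^{2} + 13\right)^{2}}{-76} = \left(25 + 13\right)^{2} \left(- \frac{1}{76}\right) = 38^{2} \left(- \frac{1}{76}\right) = 1444 \left(- \frac{1}{76}\right) = -19$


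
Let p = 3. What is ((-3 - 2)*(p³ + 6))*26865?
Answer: -4432725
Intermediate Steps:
((-3 - 2)*(p³ + 6))*26865 = ((-3 - 2)*(3³ + 6))*26865 = -5*(27 + 6)*26865 = -5*33*26865 = -165*26865 = -4432725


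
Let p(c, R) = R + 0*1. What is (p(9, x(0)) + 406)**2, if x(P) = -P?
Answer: 164836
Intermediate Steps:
p(c, R) = R (p(c, R) = R + 0 = R)
(p(9, x(0)) + 406)**2 = (-1*0 + 406)**2 = (0 + 406)**2 = 406**2 = 164836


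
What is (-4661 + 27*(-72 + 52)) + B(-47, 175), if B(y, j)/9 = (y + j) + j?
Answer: -2474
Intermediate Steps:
B(y, j) = 9*y + 18*j (B(y, j) = 9*((y + j) + j) = 9*((j + y) + j) = 9*(y + 2*j) = 9*y + 18*j)
(-4661 + 27*(-72 + 52)) + B(-47, 175) = (-4661 + 27*(-72 + 52)) + (9*(-47) + 18*175) = (-4661 + 27*(-20)) + (-423 + 3150) = (-4661 - 540) + 2727 = -5201 + 2727 = -2474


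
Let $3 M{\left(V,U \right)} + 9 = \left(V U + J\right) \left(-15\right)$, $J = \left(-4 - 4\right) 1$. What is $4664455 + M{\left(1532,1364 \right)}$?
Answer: $-5783748$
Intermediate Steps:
$J = -8$ ($J = \left(-8\right) 1 = -8$)
$M{\left(V,U \right)} = 37 - 5 U V$ ($M{\left(V,U \right)} = -3 + \frac{\left(V U - 8\right) \left(-15\right)}{3} = -3 + \frac{\left(U V - 8\right) \left(-15\right)}{3} = -3 + \frac{\left(-8 + U V\right) \left(-15\right)}{3} = -3 + \frac{120 - 15 U V}{3} = -3 - \left(-40 + 5 U V\right) = 37 - 5 U V$)
$4664455 + M{\left(1532,1364 \right)} = 4664455 + \left(37 - 6820 \cdot 1532\right) = 4664455 + \left(37 - 10448240\right) = 4664455 - 10448203 = -5783748$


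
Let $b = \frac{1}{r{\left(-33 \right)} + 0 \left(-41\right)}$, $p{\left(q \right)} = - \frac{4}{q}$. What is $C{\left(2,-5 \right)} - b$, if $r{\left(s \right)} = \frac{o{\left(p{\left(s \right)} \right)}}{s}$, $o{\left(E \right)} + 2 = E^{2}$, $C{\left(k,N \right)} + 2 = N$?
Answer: $- \frac{51071}{2162} \approx -23.622$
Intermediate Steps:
$C{\left(k,N \right)} = -2 + N$
$o{\left(E \right)} = -2 + E^{2}$
$r{\left(s \right)} = \frac{-2 + \frac{16}{s^{2}}}{s}$ ($r{\left(s \right)} = \frac{-2 + \left(- \frac{4}{s}\right)^{2}}{s} = \frac{-2 + \frac{16}{s^{2}}}{s}$)
$b = \frac{35937}{2162}$ ($b = \frac{1}{\left(- \frac{2}{-33} + \frac{16}{-35937}\right) + 0 \left(-41\right)} = \frac{1}{\left(\left(-2\right) \left(- \frac{1}{33}\right) + 16 \left(- \frac{1}{35937}\right)\right) + 0} = \frac{1}{\left(\frac{2}{33} - \frac{16}{35937}\right) + 0} = \frac{1}{\frac{2162}{35937} + 0} = \frac{1}{\frac{2162}{35937}} = \frac{35937}{2162} \approx 16.622$)
$C{\left(2,-5 \right)} - b = \left(-2 - 5\right) - \frac{35937}{2162} = -7 - \frac{35937}{2162} = - \frac{51071}{2162}$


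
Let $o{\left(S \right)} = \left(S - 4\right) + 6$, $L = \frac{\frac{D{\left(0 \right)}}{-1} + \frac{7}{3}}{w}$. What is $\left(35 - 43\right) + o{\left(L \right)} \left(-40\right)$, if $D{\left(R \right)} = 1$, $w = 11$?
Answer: $- \frac{3064}{33} \approx -92.849$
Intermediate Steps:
$L = \frac{4}{33}$ ($L = \frac{1 \frac{1}{-1} + \frac{7}{3}}{11} = \left(1 \left(-1\right) + 7 \cdot \frac{1}{3}\right) \frac{1}{11} = \left(-1 + \frac{7}{3}\right) \frac{1}{11} = \frac{4}{3} \cdot \frac{1}{11} = \frac{4}{33} \approx 0.12121$)
$o{\left(S \right)} = 2 + S$ ($o{\left(S \right)} = \left(-4 + S\right) + 6 = 2 + S$)
$\left(35 - 43\right) + o{\left(L \right)} \left(-40\right) = \left(35 - 43\right) + \left(2 + \frac{4}{33}\right) \left(-40\right) = \left(35 - 43\right) + \frac{70}{33} \left(-40\right) = -8 - \frac{2800}{33} = - \frac{3064}{33}$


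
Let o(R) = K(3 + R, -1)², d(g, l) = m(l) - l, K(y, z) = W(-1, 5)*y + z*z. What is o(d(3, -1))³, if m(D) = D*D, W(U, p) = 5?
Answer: 308915776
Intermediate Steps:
m(D) = D²
K(y, z) = z² + 5*y (K(y, z) = 5*y + z*z = 5*y + z² = z² + 5*y)
d(g, l) = l² - l
o(R) = (16 + 5*R)² (o(R) = ((-1)² + 5*(3 + R))² = (1 + (15 + 5*R))² = (16 + 5*R)²)
o(d(3, -1))³ = ((16 + 5*(-(-1 - 1)))²)³ = ((16 + 5*(-1*(-2)))²)³ = ((16 + 5*2)²)³ = ((16 + 10)²)³ = (26²)³ = 676³ = 308915776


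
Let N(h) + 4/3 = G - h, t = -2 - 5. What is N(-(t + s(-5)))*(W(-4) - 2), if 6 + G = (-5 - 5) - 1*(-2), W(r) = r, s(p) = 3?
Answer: 116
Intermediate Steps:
t = -7
G = -14 (G = -6 + ((-5 - 5) - 1*(-2)) = -6 + (-10 + 2) = -6 - 8 = -14)
N(h) = -46/3 - h (N(h) = -4/3 + (-14 - h) = -46/3 - h)
N(-(t + s(-5)))*(W(-4) - 2) = (-46/3 - (-1)*(-7 + 3))*(-4 - 2) = (-46/3 - (-1)*(-4))*(-6) = (-46/3 - 1*4)*(-6) = (-46/3 - 4)*(-6) = -58/3*(-6) = 116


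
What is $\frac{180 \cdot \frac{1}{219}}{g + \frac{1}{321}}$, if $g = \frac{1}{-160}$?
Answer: $- \frac{3081600}{11753} \approx -262.2$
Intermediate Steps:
$g = - \frac{1}{160} \approx -0.00625$
$\frac{180 \cdot \frac{1}{219}}{g + \frac{1}{321}} = \frac{180 \cdot \frac{1}{219}}{- \frac{1}{160} + \frac{1}{321}} = \frac{60}{73 \left(- \frac{161}{51360}\right)} = \frac{60}{73} \left(- \frac{51360}{161}\right) = - \frac{3081600}{11753}$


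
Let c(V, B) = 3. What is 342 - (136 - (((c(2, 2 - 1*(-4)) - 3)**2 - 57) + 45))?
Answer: 194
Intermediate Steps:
342 - (136 - (((c(2, 2 - 1*(-4)) - 3)**2 - 57) + 45)) = 342 - (136 - (((3 - 3)**2 - 57) + 45)) = 342 - (136 - ((0**2 - 57) + 45)) = 342 - (136 - ((0 - 57) + 45)) = 342 - (136 - (-57 + 45)) = 342 - (136 - 1*(-12)) = 342 - (136 + 12) = 342 - 1*148 = 342 - 148 = 194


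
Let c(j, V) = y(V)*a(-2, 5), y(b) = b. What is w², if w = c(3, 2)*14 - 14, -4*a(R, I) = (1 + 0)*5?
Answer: 2401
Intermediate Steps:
a(R, I) = -5/4 (a(R, I) = -(1 + 0)*5/4 = -5/4)
c(j, V) = -5*V/4 (c(j, V) = V*(-5/4) = -5*V/4)
w = -49 (w = -5/4*2*14 - 14 = -5/2*14 - 14 = -35 - 14 = -49)
w² = (-49)² = 2401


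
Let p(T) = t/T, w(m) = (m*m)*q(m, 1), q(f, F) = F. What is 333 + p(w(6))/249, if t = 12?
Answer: 248752/747 ≈ 333.00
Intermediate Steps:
w(m) = m**2 (w(m) = (m*m)*1 = m**2*1 = m**2)
p(T) = 12/T
333 + p(w(6))/249 = 333 + (12/(6**2))/249 = 333 + (12/36)*(1/249) = 333 + (12*(1/36))*(1/249) = 333 + (1/3)*(1/249) = 333 + 1/747 = 248752/747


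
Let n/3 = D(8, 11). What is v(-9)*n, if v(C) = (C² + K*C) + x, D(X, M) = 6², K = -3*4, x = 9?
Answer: 21384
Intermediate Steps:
K = -12
D(X, M) = 36
v(C) = 9 + C² - 12*C (v(C) = (C² - 12*C) + 9 = 9 + C² - 12*C)
n = 108 (n = 3*36 = 108)
v(-9)*n = (9 + (-9)² - 12*(-9))*108 = (9 + 81 + 108)*108 = 198*108 = 21384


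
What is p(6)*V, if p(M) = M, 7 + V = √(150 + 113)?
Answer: -42 + 6*√263 ≈ 55.304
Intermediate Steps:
V = -7 + √263 (V = -7 + √(150 + 113) = -7 + √263 ≈ 9.2173)
p(6)*V = 6*(-7 + √263) = -42 + 6*√263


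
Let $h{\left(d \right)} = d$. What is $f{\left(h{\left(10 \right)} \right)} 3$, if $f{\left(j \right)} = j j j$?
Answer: $3000$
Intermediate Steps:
$f{\left(j \right)} = j^{3}$ ($f{\left(j \right)} = j j^{2} = j^{3}$)
$f{\left(h{\left(10 \right)} \right)} 3 = 10^{3} \cdot 3 = 1000 \cdot 3 = 3000$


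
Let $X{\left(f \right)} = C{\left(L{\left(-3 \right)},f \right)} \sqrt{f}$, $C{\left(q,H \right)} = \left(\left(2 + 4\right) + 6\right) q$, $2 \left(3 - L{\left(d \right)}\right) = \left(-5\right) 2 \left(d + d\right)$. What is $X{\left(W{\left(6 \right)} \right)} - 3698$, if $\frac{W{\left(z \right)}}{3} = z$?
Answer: $-3698 - 972 \sqrt{2} \approx -5072.6$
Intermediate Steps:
$W{\left(z \right)} = 3 z$
$L{\left(d \right)} = 3 + 10 d$ ($L{\left(d \right)} = 3 - \frac{\left(-5\right) 2 \left(d + d\right)}{2} = 3 - \frac{\left(-10\right) 2 d}{2} = 3 - \frac{\left(-20\right) d}{2} = 3 + 10 d$)
$C{\left(q,H \right)} = 12 q$ ($C{\left(q,H \right)} = \left(6 + 6\right) q = 12 q$)
$X{\left(f \right)} = - 324 \sqrt{f}$ ($X{\left(f \right)} = 12 \left(3 + 10 \left(-3\right)\right) \sqrt{f} = 12 \left(3 - 30\right) \sqrt{f} = 12 \left(-27\right) \sqrt{f} = - 324 \sqrt{f}$)
$X{\left(W{\left(6 \right)} \right)} - 3698 = - 324 \sqrt{3 \cdot 6} - 3698 = - 324 \sqrt{18} - 3698 = - 324 \cdot 3 \sqrt{2} - 3698 = - 972 \sqrt{2} - 3698 = -3698 - 972 \sqrt{2}$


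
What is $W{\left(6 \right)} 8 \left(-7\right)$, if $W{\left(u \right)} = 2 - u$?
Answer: $224$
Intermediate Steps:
$W{\left(6 \right)} 8 \left(-7\right) = \left(2 - 6\right) 8 \left(-7\right) = \left(-4\right) 8 \left(-7\right) = \left(-32\right) \left(-7\right) = 224$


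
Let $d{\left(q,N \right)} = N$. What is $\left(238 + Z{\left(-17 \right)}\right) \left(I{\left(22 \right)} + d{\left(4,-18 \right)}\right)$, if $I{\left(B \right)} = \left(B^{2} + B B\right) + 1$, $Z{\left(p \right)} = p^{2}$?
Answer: $501177$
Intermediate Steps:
$I{\left(B \right)} = 1 + 2 B^{2}$ ($I{\left(B \right)} = \left(B^{2} + B^{2}\right) + 1 = 2 B^{2} + 1 = 1 + 2 B^{2}$)
$\left(238 + Z{\left(-17 \right)}\right) \left(I{\left(22 \right)} + d{\left(4,-18 \right)}\right) = \left(238 + \left(-17\right)^{2}\right) \left(\left(1 + 2 \cdot 22^{2}\right) - 18\right) = \left(238 + 289\right) \left(\left(1 + 2 \cdot 484\right) - 18\right) = 527 \left(\left(1 + 968\right) - 18\right) = 527 \left(969 - 18\right) = 527 \cdot 951 = 501177$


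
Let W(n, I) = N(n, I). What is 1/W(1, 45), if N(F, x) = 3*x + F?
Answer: 1/136 ≈ 0.0073529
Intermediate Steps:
N(F, x) = F + 3*x
W(n, I) = n + 3*I
1/W(1, 45) = 1/(1 + 3*45) = 1/(1 + 135) = 1/136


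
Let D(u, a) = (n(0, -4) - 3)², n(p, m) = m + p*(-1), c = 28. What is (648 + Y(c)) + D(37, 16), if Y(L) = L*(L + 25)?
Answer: 2181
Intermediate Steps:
n(p, m) = m - p
D(u, a) = 49 (D(u, a) = ((-4 - 1*0) - 3)² = ((-4 + 0) - 3)² = (-4 - 3)² = (-7)² = 49)
Y(L) = L*(25 + L)
(648 + Y(c)) + D(37, 16) = (648 + 28*(25 + 28)) + 49 = (648 + 28*53) + 49 = (648 + 1484) + 49 = 2132 + 49 = 2181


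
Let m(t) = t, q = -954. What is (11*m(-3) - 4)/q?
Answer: 37/954 ≈ 0.038784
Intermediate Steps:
(11*m(-3) - 4)/q = (11*(-3) - 4)/(-954) = (-33 - 4)*(-1/954) = -37*(-1/954) = 37/954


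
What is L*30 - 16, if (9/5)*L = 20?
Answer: 952/3 ≈ 317.33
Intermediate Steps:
L = 100/9 (L = (5/9)*20 = 100/9 ≈ 11.111)
L*30 - 16 = (100/9)*30 - 16 = 1000/3 - 16 = 952/3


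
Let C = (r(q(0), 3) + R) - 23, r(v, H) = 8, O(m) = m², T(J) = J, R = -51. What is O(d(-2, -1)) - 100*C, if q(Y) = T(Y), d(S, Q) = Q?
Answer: 6601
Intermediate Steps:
q(Y) = Y
C = -66 (C = (8 - 51) - 23 = -43 - 23 = -66)
O(d(-2, -1)) - 100*C = (-1)² - 100*(-66) = 1 + 6600 = 6601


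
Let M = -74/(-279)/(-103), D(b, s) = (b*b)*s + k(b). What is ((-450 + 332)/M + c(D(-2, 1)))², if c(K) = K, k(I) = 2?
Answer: 2875415447025/1369 ≈ 2.1004e+9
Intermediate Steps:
D(b, s) = 2 + s*b² (D(b, s) = (b*b)*s + 2 = b²*s + 2 = s*b² + 2 = 2 + s*b²)
M = -74/28737 (M = -74*(-1/279)*(-1/103) = (74/279)*(-1/103) = -74/28737 ≈ -0.0025751)
((-450 + 332)/M + c(D(-2, 1)))² = ((-450 + 332)/(-74/28737) + (2 + 1*(-2)²))² = (-118*(-28737/74) + (2 + 1*4))² = (1695483/37 + (2 + 4))² = (1695483/37 + 6)² = (1695705/37)² = 2875415447025/1369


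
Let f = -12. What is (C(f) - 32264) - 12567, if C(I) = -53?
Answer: -44884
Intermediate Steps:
(C(f) - 32264) - 12567 = (-53 - 32264) - 12567 = -32317 - 12567 = -44884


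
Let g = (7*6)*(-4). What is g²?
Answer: 28224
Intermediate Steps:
g = -168 (g = 42*(-4) = -168)
g² = (-168)² = 28224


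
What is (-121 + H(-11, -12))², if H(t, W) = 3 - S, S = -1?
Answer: 13689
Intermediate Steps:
H(t, W) = 4 (H(t, W) = 3 - 1*(-1) = 3 + 1 = 4)
(-121 + H(-11, -12))² = (-121 + 4)² = (-117)² = 13689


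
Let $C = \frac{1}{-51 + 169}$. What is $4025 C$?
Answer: $\frac{4025}{118} \approx 34.11$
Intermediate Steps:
$C = \frac{1}{118} \approx 0.0084746$
$4025 C = 4025 \cdot \frac{1}{118} = \frac{4025}{118}$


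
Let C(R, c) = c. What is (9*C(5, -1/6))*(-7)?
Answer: 21/2 ≈ 10.500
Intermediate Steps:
(9*C(5, -1/6))*(-7) = (9*(-1/6))*(-7) = -3/2*(-7) = 21/2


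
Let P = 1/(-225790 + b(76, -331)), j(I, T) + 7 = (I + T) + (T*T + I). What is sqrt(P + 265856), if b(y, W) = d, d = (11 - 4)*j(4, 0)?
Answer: sqrt(1505866372751489)/75261 ≈ 515.61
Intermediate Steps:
j(I, T) = -7 + T + T**2 + 2*I (j(I, T) = -7 + ((I + T) + (T*T + I)) = -7 + ((I + T) + (T**2 + I)) = -7 + ((I + T) + (I + T**2)) = -7 + (T + T**2 + 2*I) = -7 + T + T**2 + 2*I)
d = 7 (d = (11 - 4)*(-7 + 0 + 0**2 + 2*4) = 7*(-7 + 0 + 0 + 8) = 7*1 = 7)
b(y, W) = 7
P = -1/225783 (P = 1/(-225790 + 7) = 1/(-225783) = -1/225783 ≈ -4.4290e-6)
sqrt(P + 265856) = sqrt(-1/225783 + 265856) = sqrt(60025765247/225783) = sqrt(1505866372751489)/75261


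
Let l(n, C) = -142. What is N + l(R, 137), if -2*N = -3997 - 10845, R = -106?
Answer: 7279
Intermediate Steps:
N = 7421 (N = -(-3997 - 10845)/2 = -½*(-14842) = 7421)
N + l(R, 137) = 7421 - 142 = 7279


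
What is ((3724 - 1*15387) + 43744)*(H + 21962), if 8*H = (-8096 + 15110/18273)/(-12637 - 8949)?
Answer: 1111636324825324333/1577763912 ≈ 7.0456e+8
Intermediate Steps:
H = 73961549/1577763912 (H = ((-8096 + 15110/18273)/(-12637 - 8949))/8 = ((-8096 + 15110*(1/18273))/(-21586))/8 = ((-8096 + 15110/18273)*(-1/21586))/8 = (-147923098/18273*(-1/21586))/8 = (⅛)*(73961549/197220489) = 73961549/1577763912 ≈ 0.046877)
((3724 - 1*15387) + 43744)*(H + 21962) = ((3724 - 1*15387) + 43744)*(73961549/1577763912 + 21962) = ((3724 - 15387) + 43744)*(34650924996893/1577763912) = (-11663 + 43744)*(34650924996893/1577763912) = 32081*(34650924996893/1577763912) = 1111636324825324333/1577763912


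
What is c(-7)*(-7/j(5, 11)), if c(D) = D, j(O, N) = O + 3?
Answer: 49/8 ≈ 6.1250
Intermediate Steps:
j(O, N) = 3 + O
c(-7)*(-7/j(5, 11)) = -(-49)/(3 + 5) = -(-49)/8 = -7*(-7/8) = 49/8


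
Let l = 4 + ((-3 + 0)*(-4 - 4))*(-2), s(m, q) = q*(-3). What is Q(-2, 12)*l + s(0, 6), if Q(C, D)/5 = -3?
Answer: 642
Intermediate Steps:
s(m, q) = -3*q
Q(C, D) = -15 (Q(C, D) = 5*(-3) = -15)
l = -44 (l = 4 - 3*(-8)*(-2) = 4 + 24*(-2) = 4 - 48 = -44)
Q(-2, 12)*l + s(0, 6) = -15*(-44) - 3*6 = 660 - 18 = 642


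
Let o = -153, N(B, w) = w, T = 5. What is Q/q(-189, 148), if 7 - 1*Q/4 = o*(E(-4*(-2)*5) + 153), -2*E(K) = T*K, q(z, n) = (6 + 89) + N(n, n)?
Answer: 32464/243 ≈ 133.60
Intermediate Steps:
q(z, n) = 95 + n (q(z, n) = (6 + 89) + n = 95 + n)
E(K) = -5*K/2
Q = 32464 (Q = 28 - (-612)*(-5*(-4*(-2))*5/2 + 153) = 28 - (-612)*(-20*5 + 153) = 28 - (-612)*(-5/2*40 + 153) = 28 - (-612)*(-100 + 153) = 28 - (-612)*53 = 28 - 4*(-8109) = 28 + 32436 = 32464)
Q/q(-189, 148) = 32464/(95 + 148) = 32464/243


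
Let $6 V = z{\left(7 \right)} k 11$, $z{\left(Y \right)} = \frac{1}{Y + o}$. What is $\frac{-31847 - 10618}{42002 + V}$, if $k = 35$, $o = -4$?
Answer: $- \frac{764370}{756421} \approx -1.0105$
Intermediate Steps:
$z{\left(Y \right)} = \frac{1}{-4 + Y}$ ($z{\left(Y \right)} = \frac{1}{Y - 4} = \frac{1}{-4 + Y}$)
$V = \frac{385}{18}$ ($V = \frac{\frac{1}{-4 + 7} \cdot 35 \cdot 11}{6} = \frac{\frac{1}{3} \cdot 35 \cdot 11}{6} = \frac{\frac{35}{3} \cdot 11}{6} = \frac{1}{6} \cdot \frac{385}{3} = \frac{385}{18} \approx 21.389$)
$\frac{-31847 - 10618}{42002 + V} = \frac{-31847 - 10618}{42002 + \frac{385}{18}} = \frac{-31847 - 10618}{\frac{756421}{18}} = \left(-42465\right) \frac{18}{756421} = - \frac{764370}{756421}$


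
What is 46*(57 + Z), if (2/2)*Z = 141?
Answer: 9108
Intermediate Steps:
Z = 141
46*(57 + Z) = 46*(57 + 141) = 46*198 = 9108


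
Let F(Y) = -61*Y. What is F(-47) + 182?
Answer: 3049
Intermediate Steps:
F(-47) + 182 = -61*(-47) + 182 = 2867 + 182 = 3049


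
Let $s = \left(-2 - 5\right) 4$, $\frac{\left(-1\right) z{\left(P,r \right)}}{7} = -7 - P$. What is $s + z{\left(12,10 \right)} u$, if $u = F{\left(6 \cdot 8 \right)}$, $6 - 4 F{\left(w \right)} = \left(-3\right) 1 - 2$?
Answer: $\frac{1351}{4} \approx 337.75$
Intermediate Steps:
$z{\left(P,r \right)} = 49 + 7 P$ ($z{\left(P,r \right)} = - 7 \left(-7 - P\right) = 49 + 7 P$)
$F{\left(w \right)} = \frac{11}{4}$ ($F{\left(w \right)} = \frac{3}{2} - \frac{\left(-3\right) 1 - 2}{4} = \frac{3}{2} - \frac{-3 - 2}{4} = \frac{3}{2} - - \frac{5}{4} = \frac{3}{2} + \frac{5}{4} = \frac{11}{4}$)
$s = -28$ ($s = \left(-7\right) 4 = -28$)
$u = \frac{11}{4} \approx 2.75$
$s + z{\left(12,10 \right)} u = -28 + \left(49 + 7 \cdot 12\right) \frac{11}{4} = -28 + \left(49 + 84\right) \frac{11}{4} = -28 + 133 \cdot \frac{11}{4} = -28 + \frac{1463}{4} = \frac{1351}{4}$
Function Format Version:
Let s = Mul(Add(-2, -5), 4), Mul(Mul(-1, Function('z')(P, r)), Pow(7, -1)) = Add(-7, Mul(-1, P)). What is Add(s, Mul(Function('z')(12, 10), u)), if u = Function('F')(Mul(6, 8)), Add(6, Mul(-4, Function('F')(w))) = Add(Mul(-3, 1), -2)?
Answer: Rational(1351, 4) ≈ 337.75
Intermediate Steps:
Function('z')(P, r) = Add(49, Mul(7, P)) (Function('z')(P, r) = Mul(-7, Add(-7, Mul(-1, P))) = Add(49, Mul(7, P)))
Function('F')(w) = Rational(11, 4) (Function('F')(w) = Add(Rational(3, 2), Mul(Rational(-1, 4), Add(Mul(-3, 1), -2))) = Add(Rational(3, 2), Mul(Rational(-1, 4), Add(-3, -2))) = Add(Rational(3, 2), Mul(Rational(-1, 4), -5)) = Add(Rational(3, 2), Rational(5, 4)) = Rational(11, 4))
s = -28 (s = Mul(-7, 4) = -28)
u = Rational(11, 4) ≈ 2.7500
Add(s, Mul(Function('z')(12, 10), u)) = Add(-28, Mul(Add(49, Mul(7, 12)), Rational(11, 4))) = Add(-28, Mul(Add(49, 84), Rational(11, 4))) = Add(-28, Mul(133, Rational(11, 4))) = Add(-28, Rational(1463, 4)) = Rational(1351, 4)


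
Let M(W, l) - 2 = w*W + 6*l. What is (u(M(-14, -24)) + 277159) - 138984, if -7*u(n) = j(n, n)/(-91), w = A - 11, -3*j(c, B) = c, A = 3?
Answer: 88017485/637 ≈ 1.3818e+5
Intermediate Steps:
j(c, B) = -c/3
w = -8 (w = 3 - 11 = -8)
M(W, l) = 2 - 8*W + 6*l (M(W, l) = 2 + (-8*W + 6*l) = 2 - 8*W + 6*l)
u(n) = -n/1911 (u(n) = -(-n/3)/(7*(-91)) = -(-n/3)*(-1)/(7*91) = -n/1911)
(u(M(-14, -24)) + 277159) - 138984 = (-(2 - 8*(-14) + 6*(-24))/1911 + 277159) - 138984 = (-(2 + 112 - 144)/1911 + 277159) - 138984 = (-1/1911*(-30) + 277159) - 138984 = (10/637 + 277159) - 138984 = 176550293/637 - 138984 = 88017485/637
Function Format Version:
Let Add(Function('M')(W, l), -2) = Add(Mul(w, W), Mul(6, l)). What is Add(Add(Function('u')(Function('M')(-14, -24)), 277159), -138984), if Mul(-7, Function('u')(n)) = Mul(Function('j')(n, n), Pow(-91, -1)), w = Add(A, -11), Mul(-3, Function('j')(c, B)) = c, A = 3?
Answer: Rational(88017485, 637) ≈ 1.3818e+5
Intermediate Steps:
Function('j')(c, B) = Mul(Rational(-1, 3), c)
w = -8 (w = Add(3, -11) = -8)
Function('M')(W, l) = Add(2, Mul(-8, W), Mul(6, l)) (Function('M')(W, l) = Add(2, Add(Mul(-8, W), Mul(6, l))) = Add(2, Mul(-8, W), Mul(6, l)))
Function('u')(n) = Mul(Rational(-1, 1911), n) (Function('u')(n) = Mul(Rational(-1, 7), Mul(Mul(Rational(-1, 3), n), Pow(-91, -1))) = Mul(Rational(-1, 7), Mul(Mul(Rational(-1, 3), n), Rational(-1, 91))) = Mul(Rational(-1, 7), Mul(Rational(1, 273), n)) = Mul(Rational(-1, 1911), n))
Add(Add(Function('u')(Function('M')(-14, -24)), 277159), -138984) = Add(Add(Mul(Rational(-1, 1911), Add(2, Mul(-8, -14), Mul(6, -24))), 277159), -138984) = Add(Add(Mul(Rational(-1, 1911), Add(2, 112, -144)), 277159), -138984) = Add(Add(Mul(Rational(-1, 1911), -30), 277159), -138984) = Add(Add(Rational(10, 637), 277159), -138984) = Add(Rational(176550293, 637), -138984) = Rational(88017485, 637)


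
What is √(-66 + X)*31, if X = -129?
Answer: 31*I*√195 ≈ 432.89*I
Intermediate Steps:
√(-66 + X)*31 = √(-66 - 129)*31 = √(-195)*31 = (I*√195)*31 = 31*I*√195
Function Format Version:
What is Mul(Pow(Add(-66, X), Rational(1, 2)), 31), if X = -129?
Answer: Mul(31, I, Pow(195, Rational(1, 2))) ≈ Mul(432.89, I)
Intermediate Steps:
Mul(Pow(Add(-66, X), Rational(1, 2)), 31) = Mul(Pow(Add(-66, -129), Rational(1, 2)), 31) = Mul(Pow(-195, Rational(1, 2)), 31) = Mul(Mul(I, Pow(195, Rational(1, 2))), 31) = Mul(31, I, Pow(195, Rational(1, 2)))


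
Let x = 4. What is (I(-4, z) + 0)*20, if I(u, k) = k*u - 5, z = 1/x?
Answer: -120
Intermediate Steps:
z = ¼ (z = 1/4 = ¼ ≈ 0.25000)
I(u, k) = -5 + k*u
(I(-4, z) + 0)*20 = ((-5 + (¼)*(-4)) + 0)*20 = ((-5 - 1) + 0)*20 = (-6 + 0)*20 = -6*20 = -120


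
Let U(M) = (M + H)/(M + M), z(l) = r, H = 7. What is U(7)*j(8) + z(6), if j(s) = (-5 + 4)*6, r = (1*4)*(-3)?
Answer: -18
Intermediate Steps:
r = -12 (r = 4*(-3) = -12)
z(l) = -12
j(s) = -6 (j(s) = -1*6 = -6)
U(M) = (7 + M)/(2*M) (U(M) = (M + 7)/(M + M) = (7 + M)/((2*M)) = (7 + M)*(1/(2*M)) = (7 + M)/(2*M))
U(7)*j(8) + z(6) = ((1/2)*(7 + 7)/7)*(-6) - 12 = ((1/2)*(1/7)*14)*(-6) - 12 = 1*(-6) - 12 = -6 - 12 = -18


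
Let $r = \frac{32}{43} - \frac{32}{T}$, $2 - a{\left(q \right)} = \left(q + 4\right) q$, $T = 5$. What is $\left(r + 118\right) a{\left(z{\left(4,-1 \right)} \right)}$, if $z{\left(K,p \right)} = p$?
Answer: $\frac{24154}{43} \approx 561.72$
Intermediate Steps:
$a{\left(q \right)} = 2 - q \left(4 + q\right)$ ($a{\left(q \right)} = 2 - \left(q + 4\right) q = 2 - \left(4 + q\right) q = 2 - q \left(4 + q\right)$)
$r = - \frac{1216}{215}$ ($r = \frac{32}{43} - \frac{32}{5} = - \frac{1216}{215} \approx -5.6558$)
$\left(r + 118\right) a{\left(z{\left(4,-1 \right)} \right)} = \left(- \frac{1216}{215} + 118\right) \left(2 - \left(-1\right)^{2} - -4\right) = \frac{24154 \left(2 - 1 + 4\right)}{215} = \frac{24154}{215} \cdot 5 = \frac{24154}{43}$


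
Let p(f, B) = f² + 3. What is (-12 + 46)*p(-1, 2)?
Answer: 136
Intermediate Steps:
p(f, B) = 3 + f²
(-12 + 46)*p(-1, 2) = (-12 + 46)*(3 + (-1)²) = 34*(3 + 1) = 34*4 = 136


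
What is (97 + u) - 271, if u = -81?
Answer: -255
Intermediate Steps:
(97 + u) - 271 = (97 - 81) - 271 = 16 - 271 = -255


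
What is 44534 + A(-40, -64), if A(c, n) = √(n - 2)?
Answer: 44534 + I*√66 ≈ 44534.0 + 8.124*I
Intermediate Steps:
A(c, n) = √(-2 + n)
44534 + A(-40, -64) = 44534 + √(-2 - 64) = 44534 + √(-66) = 44534 + I*√66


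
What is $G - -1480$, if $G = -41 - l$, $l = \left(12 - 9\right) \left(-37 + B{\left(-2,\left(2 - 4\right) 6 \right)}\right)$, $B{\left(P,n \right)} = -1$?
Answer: $1553$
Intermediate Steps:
$l = -114$ ($l = \left(12 - 9\right) \left(-37 - 1\right) = 3 \left(-38\right) = -114$)
$G = 73$ ($G = -41 - -114 = -41 + 114 = 73$)
$G - -1480 = 73 - -1480 = 73 + 1480 = 1553$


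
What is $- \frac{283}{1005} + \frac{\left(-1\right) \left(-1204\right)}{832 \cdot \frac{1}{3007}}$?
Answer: $\frac{909573671}{209040} \approx 4351.2$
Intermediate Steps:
$- \frac{283}{1005} + \frac{\left(-1\right) \left(-1204\right)}{832 \cdot \frac{1}{3007}} = \left(-283\right) \frac{1}{1005} + \frac{1204}{832 \cdot \frac{1}{3007}} = - \frac{283}{1005} + \frac{1204}{\frac{832}{3007}} = - \frac{283}{1005} + 1204 \cdot \frac{3007}{832} = - \frac{283}{1005} + \frac{905107}{208} = \frac{909573671}{209040}$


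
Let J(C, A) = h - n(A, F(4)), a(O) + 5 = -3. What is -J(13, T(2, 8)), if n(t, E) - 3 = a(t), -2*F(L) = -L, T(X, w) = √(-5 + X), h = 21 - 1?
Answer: -25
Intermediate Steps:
h = 20
F(L) = L/2 (F(L) = -(-1)*L/2 = L/2)
a(O) = -8 (a(O) = -5 - 3 = -8)
n(t, E) = -5 (n(t, E) = 3 - 8 = -5)
J(C, A) = 25 (J(C, A) = 20 - 1*(-5) = 20 + 5 = 25)
-J(13, T(2, 8)) = -1*25 = -25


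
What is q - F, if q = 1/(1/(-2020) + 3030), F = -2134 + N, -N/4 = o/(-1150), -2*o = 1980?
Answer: 65412182178/30602995 ≈ 2137.4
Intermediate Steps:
o = -990 (o = -1/2*1980 = -990)
N = -396/115 (N = -(-3960)/(-1150) = -(-3960)*(-1)/1150 = -4*99/115 = -396/115 ≈ -3.4435)
F = -245806/115 (F = -2134 - 396/115 = -245806/115 ≈ -2137.4)
q = 2020/6120599 (q = 1/(-1/2020 + 3030) = 1/(6120599/2020) = 2020/6120599 ≈ 0.00033003)
q - F = 2020/6120599 - 1*(-245806/115) = 2020/6120599 + 245806/115 = 65412182178/30602995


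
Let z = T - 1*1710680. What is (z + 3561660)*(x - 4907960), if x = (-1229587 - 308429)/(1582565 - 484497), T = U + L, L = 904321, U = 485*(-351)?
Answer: -3482908123988468384/274517 ≈ -1.2687e+13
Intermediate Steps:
U = -170235
T = 734086 (T = -170235 + 904321 = 734086)
z = -976594 (z = 734086 - 1*1710680 = 734086 - 1710680 = -976594)
x = -384504/274517 (x = -1538016/1098068 = -1538016*1/1098068 = -384504/274517 ≈ -1.4007)
(z + 3561660)*(x - 4907960) = (-976594 + 3561660)*(-384504/274517 - 4907960) = 2585066*(-1347318839824/274517) = -3482908123988468384/274517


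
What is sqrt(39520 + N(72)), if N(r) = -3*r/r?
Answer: sqrt(39517) ≈ 198.79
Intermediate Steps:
N(r) = -3 (N(r) = -3*1 = -3)
sqrt(39520 + N(72)) = sqrt(39520 - 3) = sqrt(39517)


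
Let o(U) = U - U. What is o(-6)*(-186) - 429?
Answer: -429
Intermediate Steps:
o(U) = 0 (o(U) = U - U = 0)
o(-6)*(-186) - 429 = 0*(-186) - 429 = 0 - 429 = -429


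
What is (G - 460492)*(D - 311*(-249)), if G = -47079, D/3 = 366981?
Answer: -598112530122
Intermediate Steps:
D = 1100943 (D = 3*366981 = 1100943)
(G - 460492)*(D - 311*(-249)) = (-47079 - 460492)*(1100943 - 311*(-249)) = -507571*(1100943 + 77439) = -507571*1178382 = -598112530122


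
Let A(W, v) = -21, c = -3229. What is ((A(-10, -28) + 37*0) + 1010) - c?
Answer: 4218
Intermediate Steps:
((A(-10, -28) + 37*0) + 1010) - c = ((-21 + 37*0) + 1010) - 1*(-3229) = ((-21 + 0) + 1010) + 3229 = (-21 + 1010) + 3229 = 989 + 3229 = 4218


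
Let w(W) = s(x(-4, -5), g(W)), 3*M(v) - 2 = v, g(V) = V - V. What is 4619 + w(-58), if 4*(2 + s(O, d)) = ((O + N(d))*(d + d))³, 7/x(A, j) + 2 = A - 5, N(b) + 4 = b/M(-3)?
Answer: 4617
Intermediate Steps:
g(V) = 0
M(v) = ⅔ + v/3
N(b) = -4 - 3*b (N(b) = -4 + b/(⅔ + (⅓)*(-3)) = -4 + b/(⅔ - 1) = -4 + b/(-⅓) = -4 + b*(-3) = -4 - 3*b)
x(A, j) = 7/(-7 + A) (x(A, j) = 7/(-2 + (A - 5)) = 7/(-2 + (-5 + A)) = 7/(-7 + A))
s(O, d) = -2 + 2*d³*(-4 + O - 3*d)³ (s(O, d) = -2 + ((O + (-4 - 3*d))*(d + d))³/4 = -2 + ((-4 + O - 3*d)*(2*d))³/4 = -2 + (2*d*(-4 + O - 3*d))³/4 = -2 + (8*d³*(-4 + O - 3*d)³)/4 = -2 + 2*d³*(-4 + O - 3*d)³)
w(W) = -2 (w(W) = -2 - 2*0³*(4 - 7/(-7 - 4) + 3*0)³ = -2 - 2*0*(4 - 7/(-11) + 0)³ = -2 - 2*0*(4 - 7*(-1)/11 + 0)³ = -2 - 2*0*(4 - 1*(-7/11) + 0)³ = -2 - 2*0*(4 + 7/11 + 0)³ = -2 - 2*0*(51/11)³ = -2 - 2*0*132651/1331 = -2 + 0 = -2)
4619 + w(-58) = 4619 - 2 = 4617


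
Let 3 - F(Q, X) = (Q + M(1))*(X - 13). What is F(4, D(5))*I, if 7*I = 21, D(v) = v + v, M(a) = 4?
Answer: 81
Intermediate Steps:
D(v) = 2*v
F(Q, X) = 3 - (-13 + X)*(4 + Q) (F(Q, X) = 3 - (Q + 4)*(X - 13) = 3 - (4 + Q)*(-13 + X) = 3 - (-13 + X)*(4 + Q))
I = 3 (I = (⅐)*21 = 3)
F(4, D(5))*I = (55 - 8*5 + 13*4 - 1*4*2*5)*3 = (55 - 4*10 + 52 - 1*4*10)*3 = (55 - 40 + 52 - 40)*3 = 27*3 = 81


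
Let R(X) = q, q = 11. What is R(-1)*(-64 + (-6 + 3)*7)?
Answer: -935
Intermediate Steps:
R(X) = 11
R(-1)*(-64 + (-6 + 3)*7) = 11*(-64 + (-6 + 3)*7) = 11*(-64 - 3*7) = 11*(-64 - 21) = 11*(-85) = -935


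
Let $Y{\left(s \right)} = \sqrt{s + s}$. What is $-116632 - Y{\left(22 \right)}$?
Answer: $-116632 - 2 \sqrt{11} \approx -1.1664 \cdot 10^{5}$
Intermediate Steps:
$Y{\left(s \right)} = \sqrt{2} \sqrt{s}$ ($Y{\left(s \right)} = \sqrt{2 s} = \sqrt{2} \sqrt{s}$)
$-116632 - Y{\left(22 \right)} = -116632 - \sqrt{2} \sqrt{22} = -116632 - 2 \sqrt{11}$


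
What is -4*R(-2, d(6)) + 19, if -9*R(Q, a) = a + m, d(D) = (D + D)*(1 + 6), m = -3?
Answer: 55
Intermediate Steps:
d(D) = 14*D (d(D) = (2*D)*7 = 14*D)
R(Q, a) = 1/3 - a/9 (R(Q, a) = -(a - 3)/9 = -(-3 + a)/9 = 1/3 - a/9)
-4*R(-2, d(6)) + 19 = -4*(1/3 - 14*6/9) + 19 = -4*(1/3 - 1/9*84) + 19 = -4*(1/3 - 28/3) + 19 = -4*(-9) + 19 = 36 + 19 = 55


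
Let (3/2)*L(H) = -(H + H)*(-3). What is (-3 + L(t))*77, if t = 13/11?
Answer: 133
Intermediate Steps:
t = 13/11 (t = 13*(1/11) = 13/11 ≈ 1.1818)
L(H) = 4*H (L(H) = 2*(-(H + H)*(-3))/3 = 2*(-2*H*(-3))/3 = 2*(6*H)/3 = 4*H)
(-3 + L(t))*77 = (-3 + 4*(13/11))*77 = (-3 + 52/11)*77 = (19/11)*77 = 133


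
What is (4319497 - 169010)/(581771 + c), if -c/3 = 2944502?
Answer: -4150487/8251735 ≈ -0.50298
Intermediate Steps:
c = -8833506 (c = -3*2944502 = -8833506)
(4319497 - 169010)/(581771 + c) = (4319497 - 169010)/(581771 - 8833506) = 4150487/(-8251735) = 4150487*(-1/8251735) = -4150487/8251735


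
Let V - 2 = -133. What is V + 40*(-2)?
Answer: -211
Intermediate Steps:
V = -131 (V = 2 - 133 = -131)
V + 40*(-2) = -131 + 40*(-2) = -131 - 80 = -211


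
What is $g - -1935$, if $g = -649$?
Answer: $1286$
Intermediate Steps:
$g - -1935 = -649 - -1935 = -649 + 1935 = 1286$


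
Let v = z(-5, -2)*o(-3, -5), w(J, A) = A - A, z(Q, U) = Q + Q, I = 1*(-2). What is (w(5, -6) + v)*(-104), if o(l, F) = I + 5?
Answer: 3120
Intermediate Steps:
I = -2
z(Q, U) = 2*Q
w(J, A) = 0
o(l, F) = 3 (o(l, F) = -2 + 5 = 3)
v = -30 (v = (2*(-5))*3 = -10*3 = -30)
(w(5, -6) + v)*(-104) = (0 - 30)*(-104) = -30*(-104) = 3120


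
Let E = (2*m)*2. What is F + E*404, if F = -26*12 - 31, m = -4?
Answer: -6807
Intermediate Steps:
E = -16 (E = (2*(-4))*2 = -8*2 = -16)
F = -343 (F = -312 - 31 = -343)
F + E*404 = -343 - 16*404 = -343 - 6464 = -6807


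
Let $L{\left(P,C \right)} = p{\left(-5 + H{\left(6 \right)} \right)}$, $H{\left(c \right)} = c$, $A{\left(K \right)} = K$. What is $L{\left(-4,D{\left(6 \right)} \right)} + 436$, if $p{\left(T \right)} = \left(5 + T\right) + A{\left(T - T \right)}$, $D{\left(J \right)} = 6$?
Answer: $442$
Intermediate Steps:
$p{\left(T \right)} = 5 + T$ ($p{\left(T \right)} = \left(5 + T\right) + \left(T - T\right) = \left(5 + T\right) + 0 = 5 + T$)
$L{\left(P,C \right)} = 6$ ($L{\left(P,C \right)} = 5 + \left(-5 + 6\right) = 5 + 1 = 6$)
$L{\left(-4,D{\left(6 \right)} \right)} + 436 = 6 + 436 = 442$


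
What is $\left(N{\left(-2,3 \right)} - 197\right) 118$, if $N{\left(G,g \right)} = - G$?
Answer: $-23010$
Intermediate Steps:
$\left(N{\left(-2,3 \right)} - 197\right) 118 = \left(\left(-1\right) \left(-2\right) - 197\right) 118 = \left(2 - 197\right) 118 = \left(-195\right) 118 = -23010$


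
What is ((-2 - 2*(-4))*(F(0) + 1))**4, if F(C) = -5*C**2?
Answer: 1296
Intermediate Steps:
((-2 - 2*(-4))*(F(0) + 1))**4 = ((-2 - 2*(-4))*(-5*0**2 + 1))**4 = ((-2 + 8)*(-5*0 + 1))**4 = (6*(0 + 1))**4 = (6*1)**4 = 6**4 = 1296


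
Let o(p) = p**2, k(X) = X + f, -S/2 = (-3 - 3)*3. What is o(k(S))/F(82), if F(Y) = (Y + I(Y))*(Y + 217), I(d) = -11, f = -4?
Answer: 1024/21229 ≈ 0.048236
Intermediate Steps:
S = 36 (S = -2*(-3 - 3)*3 = -(-12)*3 = -2*(-18) = 36)
k(X) = -4 + X (k(X) = X - 4 = -4 + X)
F(Y) = (-11 + Y)*(217 + Y) (F(Y) = (Y - 11)*(Y + 217) = (-11 + Y)*(217 + Y))
o(k(S))/F(82) = (-4 + 36)**2/(-2387 + 82**2 + 206*82) = 32**2/(-2387 + 6724 + 16892) = 1024/21229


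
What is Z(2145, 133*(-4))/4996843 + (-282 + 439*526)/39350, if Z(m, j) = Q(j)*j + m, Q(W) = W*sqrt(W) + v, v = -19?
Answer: 576457025163/98312886025 + 566048*I*sqrt(133)/4996843 ≈ 5.8635 + 1.3064*I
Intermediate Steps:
Q(W) = -19 + W**(3/2) (Q(W) = W*sqrt(W) - 19 = W**(3/2) - 19 = -19 + W**(3/2))
Z(m, j) = m + j*(-19 + j**(3/2)) (Z(m, j) = (-19 + j**(3/2))*j + m = j*(-19 + j**(3/2)) + m = m + j*(-19 + j**(3/2)))
Z(2145, 133*(-4))/4996843 + (-282 + 439*526)/39350 = (2145 + (133*(-4))*(-19 + (133*(-4))**(3/2)))/4996843 + (-282 + 439*526)/39350 = (2145 - 532*(-19 + (-532)**(3/2)))*(1/4996843) + (-282 + 230914)*(1/39350) = (2145 - 532*(-19 - 1064*I*sqrt(133)))*(1/4996843) + 230632*(1/39350) = (2145 + (10108 + 566048*I*sqrt(133)))*(1/4996843) + 115316/19675 = (12253 + 566048*I*sqrt(133))*(1/4996843) + 115316/19675 = (12253/4996843 + 566048*I*sqrt(133)/4996843) + 115316/19675 = 576457025163/98312886025 + 566048*I*sqrt(133)/4996843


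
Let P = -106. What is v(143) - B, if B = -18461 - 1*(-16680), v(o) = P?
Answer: 1675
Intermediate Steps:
v(o) = -106
B = -1781 (B = -18461 + 16680 = -1781)
v(143) - B = -106 - 1*(-1781) = -106 + 1781 = 1675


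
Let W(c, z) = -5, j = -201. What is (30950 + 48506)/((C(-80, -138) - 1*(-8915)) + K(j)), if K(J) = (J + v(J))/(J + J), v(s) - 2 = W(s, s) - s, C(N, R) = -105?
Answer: 10647104/1180541 ≈ 9.0188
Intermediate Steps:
v(s) = -3 - s (v(s) = 2 + (-5 - s) = -3 - s)
K(J) = -3/(2*J) (K(J) = (J + (-3 - J))/(J + J) = -3*1/(2*J) = -3/(2*J))
(30950 + 48506)/((C(-80, -138) - 1*(-8915)) + K(j)) = (30950 + 48506)/((-105 - 1*(-8915)) - 3/2/(-201)) = 79456/((-105 + 8915) - 3/2*(-1/201)) = 79456/(8810 + 1/134) = 79456/(1180541/134) = 79456*(134/1180541) = 10647104/1180541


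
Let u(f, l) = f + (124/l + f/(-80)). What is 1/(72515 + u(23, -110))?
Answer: 176/12766439 ≈ 1.3786e-5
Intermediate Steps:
u(f, l) = 124/l + 79*f/80 (u(f, l) = f + (124/l + f*(-1/80)) = f + (124/l - f/80) = 124/l + 79*f/80)
1/(72515 + u(23, -110)) = 1/(72515 + (124/(-110) + (79/80)*23)) = 1/(72515 + (124*(-1/110) + 1817/80)) = 1/(72515 + (-62/55 + 1817/80)) = 1/(72515 + 3799/176) = 1/(12766439/176) = 176/12766439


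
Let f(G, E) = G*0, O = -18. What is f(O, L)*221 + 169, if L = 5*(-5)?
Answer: 169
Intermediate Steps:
L = -25
f(G, E) = 0
f(O, L)*221 + 169 = 0*221 + 169 = 0 + 169 = 169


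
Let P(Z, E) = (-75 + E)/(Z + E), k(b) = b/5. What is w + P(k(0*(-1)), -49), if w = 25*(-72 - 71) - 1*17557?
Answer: -1035344/49 ≈ -21129.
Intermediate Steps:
k(b) = b/5 (k(b) = b*(⅕) = b/5)
w = -21132 (w = 25*(-143) - 17557 = -3575 - 17557 = -21132)
P(Z, E) = (-75 + E)/(E + Z)
w + P(k(0*(-1)), -49) = -21132 + (-75 - 49)/(-49 + (0*(-1))/5) = -21132 - 124/(-49 + (⅕)*0) = -21132 - 124/(-49 + 0) = -21132 - 124/(-49) = -21132 - 1/49*(-124) = -21132 + 124/49 = -1035344/49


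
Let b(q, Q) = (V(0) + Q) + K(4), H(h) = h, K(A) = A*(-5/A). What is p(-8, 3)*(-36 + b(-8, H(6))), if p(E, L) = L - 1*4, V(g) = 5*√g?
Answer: 35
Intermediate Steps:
K(A) = -5
p(E, L) = -4 + L (p(E, L) = L - 4 = -4 + L)
b(q, Q) = -5 + Q (b(q, Q) = (5*√0 + Q) - 5 = (5*0 + Q) - 5 = (0 + Q) - 5 = Q - 5 = -5 + Q)
p(-8, 3)*(-36 + b(-8, H(6))) = (-4 + 3)*(-36 + (-5 + 6)) = -(-36 + 1) = -1*(-35) = 35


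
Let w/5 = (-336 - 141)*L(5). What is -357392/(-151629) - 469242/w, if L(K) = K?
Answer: 8379177202/200908425 ≈ 41.706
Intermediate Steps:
w = -11925 (w = 5*((-336 - 141)*5) = 5*(-477*5) = 5*(-2385) = -11925)
-357392/(-151629) - 469242/w = -357392/(-151629) - 469242/(-11925) = -357392*(-1/151629) - 469242*(-1/11925) = 357392/151629 + 52138/1325 = 8379177202/200908425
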